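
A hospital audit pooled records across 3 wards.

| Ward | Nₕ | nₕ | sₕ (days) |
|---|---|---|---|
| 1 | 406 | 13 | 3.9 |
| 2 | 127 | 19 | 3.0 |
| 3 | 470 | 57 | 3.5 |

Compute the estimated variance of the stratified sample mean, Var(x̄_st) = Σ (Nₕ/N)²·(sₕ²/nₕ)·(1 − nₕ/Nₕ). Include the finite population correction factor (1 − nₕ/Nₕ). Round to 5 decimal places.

0.23349

N = 1003. Term for each stratum: Wₕ²sₕ²/nₕ·(1−nₕ/Nₕ).
Var(x̄_st) = 0.18556778 + 0.00645825 + 0.04146744 = 0.23349347 → 0.23349.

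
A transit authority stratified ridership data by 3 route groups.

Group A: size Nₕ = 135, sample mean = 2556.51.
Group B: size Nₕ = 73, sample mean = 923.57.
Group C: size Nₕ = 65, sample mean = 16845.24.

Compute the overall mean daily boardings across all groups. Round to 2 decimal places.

5521.94

N = 135 + 73 + 65 = 273.
Overall mean = Σ (Nₕ/N)·x̄ₕ — weight by population share, not a simple average.
Σ Nₕx̄ₕ = 135·2556.51 + 73·923.57 + 65·16845.24 = 345128.85 + 67420.61 + 1094940.6 = 1507490.06.
Divide by N: 1507490.06 / 273 = 5521.9416... → 5521.94.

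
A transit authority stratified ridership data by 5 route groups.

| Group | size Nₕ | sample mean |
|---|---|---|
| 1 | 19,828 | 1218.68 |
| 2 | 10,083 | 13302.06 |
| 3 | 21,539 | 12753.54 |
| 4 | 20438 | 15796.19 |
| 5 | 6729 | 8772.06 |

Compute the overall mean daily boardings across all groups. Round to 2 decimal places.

x̄_st = (Σ Nₕx̄ₕ) / (Σ Nₕ) = (19828·1218.68 + 10083·13302.06 + 21539·12753.54 + 20438·15796.19 + 6729·8772.06) / 78617
= 814856879.04 / 78617 = 10364.8941... → 10364.89.

10364.89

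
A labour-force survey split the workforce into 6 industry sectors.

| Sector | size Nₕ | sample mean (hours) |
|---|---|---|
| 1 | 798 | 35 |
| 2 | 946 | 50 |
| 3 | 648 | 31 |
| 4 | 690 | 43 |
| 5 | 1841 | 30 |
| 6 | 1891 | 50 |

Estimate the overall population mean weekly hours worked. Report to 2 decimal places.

40.32

N = 6814; weights Wₕ = Nₕ/N = (0.1171, 0.1388, 0.0951, 0.1013, 0.2702, 0.2775).
x̄_st = Σ Wₕ·x̄ₕ = 0.1171·35 + 0.1388·50 + 0.0951·31 + 0.1013·43 + 0.2702·30 + 0.2775·50 ≈ 40.3240...
→ 40.32.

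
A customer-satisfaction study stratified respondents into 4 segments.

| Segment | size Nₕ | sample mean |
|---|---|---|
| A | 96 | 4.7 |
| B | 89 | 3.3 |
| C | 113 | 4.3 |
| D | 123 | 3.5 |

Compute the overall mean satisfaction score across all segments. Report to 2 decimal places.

N = 421; weights Wₕ = Nₕ/N = (0.2280, 0.2114, 0.2684, 0.2922).
x̄_st = Σ Wₕ·x̄ₕ = 0.2280·4.7 + 0.2114·3.3 + 0.2684·4.3 + 0.2922·3.5 ≈ 3.9461...
→ 3.95.

3.95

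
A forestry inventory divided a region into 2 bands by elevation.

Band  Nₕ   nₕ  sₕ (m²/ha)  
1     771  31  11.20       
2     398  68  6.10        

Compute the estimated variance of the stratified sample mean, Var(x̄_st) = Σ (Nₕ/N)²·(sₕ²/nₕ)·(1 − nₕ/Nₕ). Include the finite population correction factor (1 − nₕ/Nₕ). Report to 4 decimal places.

1.7420

N = 1169; Wₕ = Nₕ/N.
band 1: (771/1169)²·11.20²/31·(1 − 31/771) = 1.6893959
band 2: (398/1169)²·6.10²/68·(1 − 68/398) = 0.0525919
Sum = 1.7419878 → 1.7420.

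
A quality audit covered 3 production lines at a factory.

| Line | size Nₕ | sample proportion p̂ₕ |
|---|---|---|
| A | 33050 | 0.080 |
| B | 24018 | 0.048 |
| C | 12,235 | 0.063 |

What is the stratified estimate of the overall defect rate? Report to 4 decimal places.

0.0659

N = 33050 + 24018 + 12235 = 69303.
Overall proportion = Σ (Nₕ/N)·p̂ₕ.
Σ Nₕp̂ₕ = 2644 + 1152.864 + 770.805 = 4567.669.
4567.669 / 69303 = 0.065909... → 0.0659.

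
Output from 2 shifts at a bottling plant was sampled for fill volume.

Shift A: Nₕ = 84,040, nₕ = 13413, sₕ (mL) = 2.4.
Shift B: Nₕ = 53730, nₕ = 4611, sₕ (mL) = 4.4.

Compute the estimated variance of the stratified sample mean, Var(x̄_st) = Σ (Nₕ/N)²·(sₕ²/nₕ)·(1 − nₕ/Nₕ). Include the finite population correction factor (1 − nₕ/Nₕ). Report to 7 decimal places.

0.0007181

N = 137770. Term for each stratum: Wₕ²sₕ²/nₕ·(1−nₕ/Nₕ).
Var(x̄_st) = 0.0001342901 + 0.0005838043 = 0.0007180944 → 0.0007181.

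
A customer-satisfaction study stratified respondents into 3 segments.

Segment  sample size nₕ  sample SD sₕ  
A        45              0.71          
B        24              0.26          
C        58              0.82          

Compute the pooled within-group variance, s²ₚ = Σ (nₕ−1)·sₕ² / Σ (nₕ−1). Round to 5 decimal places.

0.50050

Degrees of freedom: 44 + 23 + 57 = 124.
Σ(nₕ−1)sₕ² = 44·0.5041 + 23·0.0676 + 57·0.6724 = 62.062.
s²ₚ = 62.062 / 124 = 0.5005 → 0.50050.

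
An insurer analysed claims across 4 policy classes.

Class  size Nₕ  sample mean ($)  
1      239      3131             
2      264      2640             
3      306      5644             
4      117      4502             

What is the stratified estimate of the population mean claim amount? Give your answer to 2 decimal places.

3994.67

N = 926; weights Wₕ = Nₕ/N = (0.2581, 0.2851, 0.3305, 0.1263).
x̄_st = Σ Wₕ·x̄ₕ = 0.2581·3131 + 0.2851·2640 + 0.3305·5644 + 0.1263·4502 ≈ 3994.6728...
→ 3994.67.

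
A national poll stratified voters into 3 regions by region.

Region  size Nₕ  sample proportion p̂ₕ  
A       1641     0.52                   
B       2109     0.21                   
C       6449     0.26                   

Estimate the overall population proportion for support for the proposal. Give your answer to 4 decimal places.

Wₕ = Nₕ/N with N = 10199: 0.1609, 0.2068, 0.6323.
p̂_st = 0.1609·0.52 + 0.2068·0.21 + 0.6323·0.26 ≈ 0.291494... → 0.2915.

0.2915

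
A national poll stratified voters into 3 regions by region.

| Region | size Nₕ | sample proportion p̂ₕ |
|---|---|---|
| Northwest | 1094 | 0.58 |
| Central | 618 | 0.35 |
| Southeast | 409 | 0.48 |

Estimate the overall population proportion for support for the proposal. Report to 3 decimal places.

Wₕ = Nₕ/N with N = 2121: 0.5158, 0.2914, 0.1928.
p̂_st = 0.5158·0.58 + 0.2914·0.35 + 0.1928·0.48 ≈ 0.49370... → 0.494.

0.494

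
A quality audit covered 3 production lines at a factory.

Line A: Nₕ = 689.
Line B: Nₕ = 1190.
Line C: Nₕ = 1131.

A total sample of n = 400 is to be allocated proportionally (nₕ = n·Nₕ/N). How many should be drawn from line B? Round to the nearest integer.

Share of line B = 1190/3010 = 0.39535.
Allocate 400 × 0.39535 = 158.140... → 158.

158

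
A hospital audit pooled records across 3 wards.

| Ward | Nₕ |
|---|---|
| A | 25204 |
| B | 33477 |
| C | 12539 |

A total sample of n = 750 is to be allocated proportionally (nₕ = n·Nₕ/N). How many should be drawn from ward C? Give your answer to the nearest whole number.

132

N = 25204 + 33477 + 12539 = 71220.
n_C = 750·12539/71220 = 132.045... → 132.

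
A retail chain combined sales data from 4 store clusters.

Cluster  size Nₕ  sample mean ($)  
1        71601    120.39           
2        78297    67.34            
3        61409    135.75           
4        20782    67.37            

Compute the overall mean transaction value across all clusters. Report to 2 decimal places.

x̄_st = (Σ Nₕx̄ₕ) / (Σ Nₕ) = (71601·120.39 + 78297·67.34 + 61409·135.75 + 20782·67.37) / 232089
= 23628919.46 / 232089 = 101.8097... → 101.81.

101.81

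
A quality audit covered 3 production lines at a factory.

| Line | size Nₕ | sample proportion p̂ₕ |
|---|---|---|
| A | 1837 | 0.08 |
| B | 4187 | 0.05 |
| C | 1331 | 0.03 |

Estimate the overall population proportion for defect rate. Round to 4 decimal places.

N = 1837 + 4187 + 1331 = 7355.
Overall proportion = Σ (Nₕ/N)·p̂ₕ.
Σ Nₕp̂ₕ = 146.96 + 209.35 + 39.93 = 396.24.
396.24 / 7355 = 0.053874... → 0.0539.

0.0539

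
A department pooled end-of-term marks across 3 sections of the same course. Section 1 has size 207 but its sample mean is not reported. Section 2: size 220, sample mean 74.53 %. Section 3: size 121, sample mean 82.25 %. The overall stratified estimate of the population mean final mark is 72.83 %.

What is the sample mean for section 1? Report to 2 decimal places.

N = 207 + 220 + 121 = 548.
Overall total = μ·N = 72.83·548 = 39910.84.
Subtract the known strata: 220·74.53 + 121·82.25 = 26348.85.
Remaining total for section 1: 39910.84 − 26348.85 = 13561.99.
Divide by its size: 13561.99 / 207 = 65.5169... → 65.52.

65.52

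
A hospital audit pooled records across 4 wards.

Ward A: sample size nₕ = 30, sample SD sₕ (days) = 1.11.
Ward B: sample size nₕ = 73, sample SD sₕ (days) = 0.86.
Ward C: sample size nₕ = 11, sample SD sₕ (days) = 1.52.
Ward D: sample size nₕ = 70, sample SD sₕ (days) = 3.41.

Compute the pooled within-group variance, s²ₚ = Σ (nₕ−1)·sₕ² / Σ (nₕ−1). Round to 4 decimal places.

Degrees of freedom: 29 + 72 + 10 + 69 = 180.
Σ(nₕ−1)sₕ² = 29·1.2321 + 72·0.7396 + 10·2.3104 + 69·11.6281 = 914.425.
s²ₚ = 914.425 / 180 = 5.080139... → 5.0801.

5.0801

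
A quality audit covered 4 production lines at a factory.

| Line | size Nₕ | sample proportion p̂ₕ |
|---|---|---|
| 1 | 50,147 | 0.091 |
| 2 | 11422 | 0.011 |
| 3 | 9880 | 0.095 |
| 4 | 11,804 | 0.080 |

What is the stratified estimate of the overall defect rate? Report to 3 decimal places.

N = 50147 + 11422 + 9880 + 11804 = 83253.
Overall proportion = Σ (Nₕ/N)·p̂ₕ.
Σ Nₕp̂ₕ = 4563.377 + 125.642 + 938.6 + 944.32 = 6571.939.
6571.939 / 83253 = 0.07894... → 0.079.

0.079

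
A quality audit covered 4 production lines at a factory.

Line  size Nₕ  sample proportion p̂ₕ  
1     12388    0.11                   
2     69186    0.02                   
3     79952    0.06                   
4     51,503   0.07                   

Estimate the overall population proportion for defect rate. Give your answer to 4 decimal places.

0.0523

Wₕ = Nₕ/N with N = 213029: 0.0582, 0.3248, 0.3753, 0.2418.
p̂_st = 0.0582·0.11 + 0.3248·0.02 + 0.3753·0.06 + 0.2418·0.07 ≈ 0.052334... → 0.0523.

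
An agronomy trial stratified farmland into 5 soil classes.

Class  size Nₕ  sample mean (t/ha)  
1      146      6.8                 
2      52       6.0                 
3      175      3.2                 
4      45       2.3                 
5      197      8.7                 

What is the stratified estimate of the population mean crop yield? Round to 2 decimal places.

5.99

x̄_st = (Σ Nₕx̄ₕ) / (Σ Nₕ) = (146·6.8 + 52·6.0 + 175·3.2 + 45·2.3 + 197·8.7) / 615
= 3682.2 / 615 = 5.9873... → 5.99.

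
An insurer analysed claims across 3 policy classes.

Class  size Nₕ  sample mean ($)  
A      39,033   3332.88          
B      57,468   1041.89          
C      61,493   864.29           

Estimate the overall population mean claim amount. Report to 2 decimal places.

1538.76

N = 157994; weights Wₕ = Nₕ/N = (0.2471, 0.3637, 0.3892).
x̄_st = Σ Wₕ·x̄ₕ = 0.2471·3332.88 + 0.3637·1041.89 + 0.3892·864.29 ≈ 1538.7637...
→ 1538.76.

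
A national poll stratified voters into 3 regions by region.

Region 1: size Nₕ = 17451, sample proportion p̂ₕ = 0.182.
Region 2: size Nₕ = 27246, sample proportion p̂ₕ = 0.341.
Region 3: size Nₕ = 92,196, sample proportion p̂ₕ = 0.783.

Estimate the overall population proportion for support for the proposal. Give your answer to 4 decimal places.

0.6184

Wₕ = Nₕ/N with N = 136893: 0.1275, 0.1990, 0.6735.
p̂_st = 0.1275·0.182 + 0.1990·0.341 + 0.6735·0.783 ≈ 0.618413... → 0.6184.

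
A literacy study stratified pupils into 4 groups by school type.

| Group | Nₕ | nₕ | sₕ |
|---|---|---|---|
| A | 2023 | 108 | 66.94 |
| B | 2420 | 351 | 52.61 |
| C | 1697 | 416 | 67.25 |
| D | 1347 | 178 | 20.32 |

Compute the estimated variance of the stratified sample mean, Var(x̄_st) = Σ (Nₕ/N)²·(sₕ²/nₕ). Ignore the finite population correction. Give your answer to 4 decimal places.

N = 7487; Wₕ = Nₕ/N.
group A: (2023/7487)²·66.94²/108 = 3.0291708
group B: (2420/7487)²·52.61²/351 = 0.8238432
group C: (1697/7487)²·67.25²/416 = 0.5585207
group D: (1347/7487)²·20.32²/178 = 0.0750839
Sum = 4.4866186 → 4.4866.

4.4866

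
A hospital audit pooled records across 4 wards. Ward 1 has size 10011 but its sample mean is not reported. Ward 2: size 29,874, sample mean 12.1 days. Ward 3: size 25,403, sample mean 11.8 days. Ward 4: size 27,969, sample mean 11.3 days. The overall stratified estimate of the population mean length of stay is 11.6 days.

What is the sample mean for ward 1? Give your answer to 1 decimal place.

N = 10011 + 29874 + 25403 + 27969 = 93257.
Overall total = μ·N = 11.6·93257 = 1081781.2.
Subtract the known strata: 29874·12.1 + 25403·11.8 + 27969·11.3 = 977280.5.
Remaining total for ward 1: 1081781.2 − 977280.5 = 104500.7.
Divide by its size: 104500.7 / 10011 = 10.439... → 10.4.

10.4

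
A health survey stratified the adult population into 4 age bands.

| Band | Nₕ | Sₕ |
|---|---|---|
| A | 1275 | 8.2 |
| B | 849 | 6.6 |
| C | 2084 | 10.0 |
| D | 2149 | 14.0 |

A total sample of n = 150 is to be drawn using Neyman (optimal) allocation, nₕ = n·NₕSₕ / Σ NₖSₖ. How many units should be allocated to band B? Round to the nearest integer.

A: NₕSₕ = 1275·8.2 = 10455
B: NₕSₕ = 849·6.6 = 5603.4
C: NₕSₕ = 2084·10.0 = 20840
D: NₕSₕ = 2149·14.0 = 30086
Σ NₕSₕ = 66984.4.
n_B = 150·5603.4/66984.4 = 12.548... → 13.

13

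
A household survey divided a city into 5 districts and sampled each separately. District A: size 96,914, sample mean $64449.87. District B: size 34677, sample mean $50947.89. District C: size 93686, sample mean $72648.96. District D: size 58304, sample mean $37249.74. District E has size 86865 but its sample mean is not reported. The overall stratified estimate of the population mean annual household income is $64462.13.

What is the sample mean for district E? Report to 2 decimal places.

N = 96914 + 34677 + 93686 + 58304 + 86865 = 370446.
Overall total = μ·N = 64462.13·370446 = 23879738209.98.
Subtract the known strata: 96914·64449.87 + 34677·50947.89 + 93686·72648.96 + 58304·37249.74 = 16990813990.23.
Remaining total for district E: 23879738209.98 − 16990813990.23 = 6888924219.75.
Divide by its size: 6888924219.75 / 86865 = 79306.0982... → 79306.10.

79306.10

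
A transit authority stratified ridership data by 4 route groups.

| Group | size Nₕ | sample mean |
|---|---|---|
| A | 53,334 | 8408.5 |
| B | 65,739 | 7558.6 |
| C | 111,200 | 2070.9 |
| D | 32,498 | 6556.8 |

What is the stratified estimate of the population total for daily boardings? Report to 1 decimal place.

1388720710.8

A: 53334·8408.5 = 448458939
B: 65739·7558.6 = 496894805.4
C: 111200·2070.9 = 230284080
D: 32498·6556.8 = 213082886.4
τ̂ = Σ Nₕx̄ₕ = 1388720710.8.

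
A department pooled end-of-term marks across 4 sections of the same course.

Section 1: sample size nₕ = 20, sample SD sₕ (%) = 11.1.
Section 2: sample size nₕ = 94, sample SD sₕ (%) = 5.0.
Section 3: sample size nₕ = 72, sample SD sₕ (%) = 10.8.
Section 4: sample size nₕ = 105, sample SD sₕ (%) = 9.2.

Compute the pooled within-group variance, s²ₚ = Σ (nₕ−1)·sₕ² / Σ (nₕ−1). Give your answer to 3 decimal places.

75.784

Degrees of freedom: 19 + 93 + 71 + 104 = 287.
Σ(nₕ−1)sₕ² = 19·123.21 + 93·25 + 71·116.64 + 104·84.64 = 21749.99.
s²ₚ = 21749.99 / 287 = 75.78394... → 75.784.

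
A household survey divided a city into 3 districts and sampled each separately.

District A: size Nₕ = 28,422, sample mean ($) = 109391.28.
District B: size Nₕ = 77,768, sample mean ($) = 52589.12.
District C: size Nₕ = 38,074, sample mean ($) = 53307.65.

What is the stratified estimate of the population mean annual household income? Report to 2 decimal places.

63969.56

N = 144264; weights Wₕ = Nₕ/N = (0.1970, 0.5391, 0.2639).
x̄_st = Σ Wₕ·x̄ₕ = 0.1970·109391.28 + 0.5391·52589.12 + 0.2639·53307.65 ≈ 63969.5635...
→ 63969.56.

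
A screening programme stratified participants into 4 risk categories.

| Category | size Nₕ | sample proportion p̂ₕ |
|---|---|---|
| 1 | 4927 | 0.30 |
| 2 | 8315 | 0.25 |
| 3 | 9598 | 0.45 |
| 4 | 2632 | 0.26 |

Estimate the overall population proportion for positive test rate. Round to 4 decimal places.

Wₕ = Nₕ/N with N = 25472: 0.1934, 0.3264, 0.3768, 0.1033.
p̂_st = 0.1934·0.30 + 0.3264·0.25 + 0.3768·0.45 + 0.1033·0.26 ≈ 0.336066... → 0.3361.

0.3361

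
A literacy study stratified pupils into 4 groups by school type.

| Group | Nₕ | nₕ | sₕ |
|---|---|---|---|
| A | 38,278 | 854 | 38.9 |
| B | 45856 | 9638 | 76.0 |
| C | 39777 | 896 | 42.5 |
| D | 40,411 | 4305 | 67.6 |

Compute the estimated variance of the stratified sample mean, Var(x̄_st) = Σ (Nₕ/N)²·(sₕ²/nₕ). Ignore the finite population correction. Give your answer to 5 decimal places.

0.32514

N = 164322. Term for each stratum: Wₕ²sₕ²/nₕ.
Var(x̄_st) = 0.09614980 + 0.04667036 + 0.11812518 + 0.06419896 = 0.32514430 → 0.32514.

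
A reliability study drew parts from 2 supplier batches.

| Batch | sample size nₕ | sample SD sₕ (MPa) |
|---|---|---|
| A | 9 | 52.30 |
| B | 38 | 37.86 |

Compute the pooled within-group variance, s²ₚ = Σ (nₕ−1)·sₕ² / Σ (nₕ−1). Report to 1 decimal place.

1664.8

Degrees of freedom: 8 + 37 = 45.
Σ(nₕ−1)sₕ² = 8·2735.29 + 37·1433.3796 = 74917.3652.
s²ₚ = 74917.3652 / 45 = 1664.830... → 1664.8.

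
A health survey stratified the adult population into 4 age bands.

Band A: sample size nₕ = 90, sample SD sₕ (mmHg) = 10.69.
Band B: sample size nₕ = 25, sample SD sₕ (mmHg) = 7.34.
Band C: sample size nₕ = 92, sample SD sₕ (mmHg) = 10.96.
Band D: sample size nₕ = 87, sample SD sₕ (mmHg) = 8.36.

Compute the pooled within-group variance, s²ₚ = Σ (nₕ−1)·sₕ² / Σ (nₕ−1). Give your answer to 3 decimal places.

97.949

Degrees of freedom: 89 + 24 + 91 + 86 = 290.
Σ(nₕ−1)sₕ² = 89·114.2761 + 24·53.8756 + 91·120.1216 + 86·69.8896 = 28405.1585.
s²ₚ = 28405.1585 / 290 = 97.94882... → 97.949.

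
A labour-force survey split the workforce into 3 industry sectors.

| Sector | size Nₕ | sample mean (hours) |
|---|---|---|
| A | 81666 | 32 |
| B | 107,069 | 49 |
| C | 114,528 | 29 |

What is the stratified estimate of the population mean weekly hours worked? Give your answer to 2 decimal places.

36.87

N = 81666 + 107069 + 114528 = 303263.
Weight each subgroup mean by Nₕ/N and sum.
Σ Nₕx̄ₕ = 81666·32 + 107069·49 + 114528·29 = 2613312 + 5246381 + 3321312 = 11181005.
Divide by N: 11181005 / 303263 = 36.8690... → 36.87.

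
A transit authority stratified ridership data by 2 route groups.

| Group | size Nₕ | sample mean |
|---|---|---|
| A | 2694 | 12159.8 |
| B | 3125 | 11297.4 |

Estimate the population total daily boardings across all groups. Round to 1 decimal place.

68062876.2

Estimate total by summing Nₕ·x̄ₕ over strata.
2694·12159.8 + 3125·11297.4 = 32758501.2 + 35304375 = 68062876.2.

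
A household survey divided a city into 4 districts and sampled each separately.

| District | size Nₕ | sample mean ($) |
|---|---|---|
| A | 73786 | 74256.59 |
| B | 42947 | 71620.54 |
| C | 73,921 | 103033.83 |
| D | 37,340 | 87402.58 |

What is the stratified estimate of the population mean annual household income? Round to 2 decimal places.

85243.30

x̄_st = (Σ Nₕx̄ₕ) / (Σ Nₕ) = (73786·74256.59 + 42947·71620.54 + 73921·103033.83 + 37340·87402.58) / 227994
= 19434960165.75 / 227994 = 85243.2966... → 85243.30.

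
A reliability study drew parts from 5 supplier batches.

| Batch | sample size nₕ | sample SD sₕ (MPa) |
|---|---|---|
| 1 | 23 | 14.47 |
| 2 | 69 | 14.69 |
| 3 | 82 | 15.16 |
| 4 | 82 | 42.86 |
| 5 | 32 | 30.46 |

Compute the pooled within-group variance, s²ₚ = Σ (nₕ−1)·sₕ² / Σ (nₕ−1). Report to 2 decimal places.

761.32

1: (23−1)·14.47² = 22·209.3809 = 4606.3798
2: (69−1)·14.69² = 68·215.7961 = 14674.1348
3: (82−1)·15.16² = 81·229.8256 = 18615.8736
4: (82−1)·42.86² = 81·1836.9796 = 148795.3476
5: (32−1)·30.46² = 31·927.8116 = 28762.1596
Numerator = 215453.8954; denominator = Σ(nₕ−1) = 283.
s²ₚ = 215453.8954/283 = 761.3212... → 761.32.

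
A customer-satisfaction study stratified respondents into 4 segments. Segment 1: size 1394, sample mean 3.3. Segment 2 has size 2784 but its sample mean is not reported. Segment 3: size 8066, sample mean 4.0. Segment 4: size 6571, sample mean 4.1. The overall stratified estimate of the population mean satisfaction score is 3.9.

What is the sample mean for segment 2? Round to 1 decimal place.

3.4

N = 1394 + 2784 + 8066 + 6571 = 18815.
Overall total = μ·N = 3.9·18815 = 73378.5.
Subtract the known strata: 1394·3.3 + 8066·4.0 + 6571·4.1 = 63805.3.
Remaining total for segment 2: 73378.5 − 63805.3 = 9573.2.
Divide by its size: 9573.2 / 2784 = 3.439... → 3.4.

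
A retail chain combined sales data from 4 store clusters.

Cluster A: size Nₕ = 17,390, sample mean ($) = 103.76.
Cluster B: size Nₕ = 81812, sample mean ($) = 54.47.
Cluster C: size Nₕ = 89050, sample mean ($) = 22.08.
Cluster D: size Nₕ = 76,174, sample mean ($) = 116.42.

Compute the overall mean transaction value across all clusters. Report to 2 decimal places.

N = 17390 + 81812 + 89050 + 76174 = 264426.
Overall mean = Σ (Nₕ/N)·x̄ₕ — weight by population share, not a simple average.
Σ Nₕx̄ₕ = 17390·103.76 + 81812·54.47 + 89050·22.08 + 76174·116.42 = 1804386.4 + 4456299.64 + 1966224 + 8868177.08 = 17095087.12.
Divide by N: 17095087.12 / 264426 = 64.6498... → 64.65.

64.65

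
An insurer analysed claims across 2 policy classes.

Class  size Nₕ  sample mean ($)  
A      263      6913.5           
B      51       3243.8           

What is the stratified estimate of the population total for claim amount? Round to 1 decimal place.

1983684.3

Population total = Σ Nₕ·x̄ₕ (each stratum's size times its mean).
263·6913.5 + 51·3243.8 = 1818250.5 + 165433.8 = 1983684.3.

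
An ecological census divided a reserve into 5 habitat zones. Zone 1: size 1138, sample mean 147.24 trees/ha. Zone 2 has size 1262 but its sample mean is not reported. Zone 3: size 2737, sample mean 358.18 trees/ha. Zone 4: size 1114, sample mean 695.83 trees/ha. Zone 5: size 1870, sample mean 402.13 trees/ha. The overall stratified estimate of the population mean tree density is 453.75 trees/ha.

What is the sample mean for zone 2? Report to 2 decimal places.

800.21

Σ Nₕx̄ₕ = N·μ, so 1262·x̄_2 = 8121·453.75 − (1138·147.24 + 2737·358.18 + 1114·695.83 + 1870·402.13).
= 3684903.75 − 2675035.5 = 1009868.25.
x̄_2 = 1009868.25 / 1262 = 800.2126... → 800.21.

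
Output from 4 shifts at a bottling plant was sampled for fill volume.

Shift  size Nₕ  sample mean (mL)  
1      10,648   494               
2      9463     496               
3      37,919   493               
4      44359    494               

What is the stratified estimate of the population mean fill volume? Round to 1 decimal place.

493.8

N = 10648 + 9463 + 37919 + 44359 = 102389.
Overall mean = Σ (Nₕ/N)·x̄ₕ — weight by population share, not a simple average.
Σ Nₕx̄ₕ = 10648·494 + 9463·496 + 37919·493 + 44359·494 = 5260112 + 4693648 + 18694067 + 21913346 = 50561173.
Divide by N: 50561173 / 102389 = 493.815... → 493.8.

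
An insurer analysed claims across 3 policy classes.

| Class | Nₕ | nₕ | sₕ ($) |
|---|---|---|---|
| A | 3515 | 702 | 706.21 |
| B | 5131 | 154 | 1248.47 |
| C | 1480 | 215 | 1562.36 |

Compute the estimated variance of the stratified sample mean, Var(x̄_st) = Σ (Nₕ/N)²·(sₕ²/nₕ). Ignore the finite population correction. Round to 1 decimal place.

N = 10126; Wₕ = Nₕ/N.
class A: (3515/10126)²·706.21²/702 = 85.6062
class B: (5131/10126)²·1248.47²/154 = 2598.7451
class C: (1480/10126)²·1562.36²/215 = 242.5333
Sum = 2926.8846 → 2926.9.

2926.9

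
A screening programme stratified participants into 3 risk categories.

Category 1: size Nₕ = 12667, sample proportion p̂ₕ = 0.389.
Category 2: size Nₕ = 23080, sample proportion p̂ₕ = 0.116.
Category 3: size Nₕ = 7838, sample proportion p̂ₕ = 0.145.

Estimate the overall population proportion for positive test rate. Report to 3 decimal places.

0.201

Wₕ = Nₕ/N with N = 43585: 0.2906, 0.5295, 0.1798.
p̂_st = 0.2906·0.389 + 0.5295·0.116 + 0.1798·0.145 ≈ 0.20056... → 0.201.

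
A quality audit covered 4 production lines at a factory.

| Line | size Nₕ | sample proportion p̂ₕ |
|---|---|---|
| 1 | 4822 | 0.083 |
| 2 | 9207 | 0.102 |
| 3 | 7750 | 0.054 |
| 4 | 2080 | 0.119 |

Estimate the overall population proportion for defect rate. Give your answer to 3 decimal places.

N = 4822 + 9207 + 7750 + 2080 = 23859.
Overall proportion = Σ (Nₕ/N)·p̂ₕ.
Σ Nₕp̂ₕ = 400.226 + 939.114 + 418.5 + 247.52 = 2005.36.
2005.36 / 23859 = 0.08405... → 0.084.

0.084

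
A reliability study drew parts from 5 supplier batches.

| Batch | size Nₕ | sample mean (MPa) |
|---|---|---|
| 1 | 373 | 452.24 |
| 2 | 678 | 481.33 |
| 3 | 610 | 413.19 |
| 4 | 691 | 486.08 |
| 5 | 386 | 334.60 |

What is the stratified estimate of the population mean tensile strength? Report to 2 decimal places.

442.70

N = 2738; weights Wₕ = Nₕ/N = (0.1362, 0.2476, 0.2228, 0.2524, 0.1410).
x̄_st = Σ Wₕ·x̄ₕ = 0.1362·452.24 + 0.2476·481.33 + 0.2228·413.19 + 0.2524·486.08 + 0.1410·334.60 ≈ 442.6991...
→ 442.70.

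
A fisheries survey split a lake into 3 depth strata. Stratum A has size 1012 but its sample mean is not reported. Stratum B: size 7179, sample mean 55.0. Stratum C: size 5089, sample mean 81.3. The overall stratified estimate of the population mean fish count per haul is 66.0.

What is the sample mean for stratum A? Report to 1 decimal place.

Σ Nₕx̄ₕ = N·μ, so 1012·x̄_A = 13280·66.0 − (7179·55.0 + 5089·81.3).
= 876480 − 808580.7 = 67899.3.
x̄_A = 67899.3 / 1012 = 67.094... → 67.1.

67.1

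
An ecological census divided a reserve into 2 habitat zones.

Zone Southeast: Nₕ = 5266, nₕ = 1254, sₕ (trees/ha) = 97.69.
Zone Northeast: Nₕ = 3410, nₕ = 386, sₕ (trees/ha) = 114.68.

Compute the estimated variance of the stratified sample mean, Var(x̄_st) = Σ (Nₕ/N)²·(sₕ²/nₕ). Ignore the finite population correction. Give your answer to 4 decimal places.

N = 8676. Term for each stratum: Wₕ²sₕ²/nₕ.
Var(x̄_st) = 2.8036597 + 5.2632953 = 8.0669550 → 8.0670.

8.0670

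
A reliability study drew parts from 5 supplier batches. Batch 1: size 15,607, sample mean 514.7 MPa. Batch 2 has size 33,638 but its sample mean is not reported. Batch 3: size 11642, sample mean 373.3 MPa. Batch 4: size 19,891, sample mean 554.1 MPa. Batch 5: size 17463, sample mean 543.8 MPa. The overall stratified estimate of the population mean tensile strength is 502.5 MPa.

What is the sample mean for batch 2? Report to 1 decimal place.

489.6

N = 15607 + 33638 + 11642 + 19891 + 17463 = 98241.
Overall total = μ·N = 502.5·98241 = 49366102.5.
Subtract the known strata: 15607·514.7 + 11642·373.3 + 19891·554.1 + 17463·543.8 = 32896864.
Remaining total for batch 2: 49366102.5 − 32896864 = 16469238.5.
Divide by its size: 16469238.5 / 33638 = 489.602... → 489.6.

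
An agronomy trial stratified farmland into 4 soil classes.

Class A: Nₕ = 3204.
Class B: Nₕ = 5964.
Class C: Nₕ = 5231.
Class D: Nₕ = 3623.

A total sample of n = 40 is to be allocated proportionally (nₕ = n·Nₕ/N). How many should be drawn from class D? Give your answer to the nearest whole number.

Share of class D = 3623/18022 = 0.20103.
Allocate 40 × 0.20103 = 8.041... → 8.

8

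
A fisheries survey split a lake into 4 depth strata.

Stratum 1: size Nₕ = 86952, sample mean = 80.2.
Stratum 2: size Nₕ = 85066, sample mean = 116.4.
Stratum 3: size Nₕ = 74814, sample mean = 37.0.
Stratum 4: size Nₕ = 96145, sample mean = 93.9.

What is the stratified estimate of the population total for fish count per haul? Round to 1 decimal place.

28671366.3

Estimate total by summing Nₕ·x̄ₕ over strata.
86952·80.2 + 85066·116.4 + 74814·37.0 + 96145·93.9 = 6973550.4 + 9901682.4 + 2768118 + 9028015.5 = 28671366.3.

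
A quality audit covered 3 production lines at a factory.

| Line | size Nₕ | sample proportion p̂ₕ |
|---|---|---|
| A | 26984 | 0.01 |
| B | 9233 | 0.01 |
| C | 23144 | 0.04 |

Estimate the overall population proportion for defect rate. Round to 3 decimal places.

Wₕ = Nₕ/N with N = 59361: 0.4546, 0.1555, 0.3899.
p̂_st = 0.4546·0.01 + 0.1555·0.01 + 0.3899·0.04 ≈ 0.02170... → 0.022.

0.022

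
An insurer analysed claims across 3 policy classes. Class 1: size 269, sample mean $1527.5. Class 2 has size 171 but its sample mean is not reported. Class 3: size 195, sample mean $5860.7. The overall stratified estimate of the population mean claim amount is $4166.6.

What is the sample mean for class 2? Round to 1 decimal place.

6386.3

N = 269 + 171 + 195 = 635.
Overall total = μ·N = 4166.6·635 = 2645791.
Subtract the known strata: 269·1527.5 + 195·5860.7 = 1553734.
Remaining total for class 2: 2645791 − 1553734 = 1092057.
Divide by its size: 1092057 / 171 = 6386.298... → 6386.3.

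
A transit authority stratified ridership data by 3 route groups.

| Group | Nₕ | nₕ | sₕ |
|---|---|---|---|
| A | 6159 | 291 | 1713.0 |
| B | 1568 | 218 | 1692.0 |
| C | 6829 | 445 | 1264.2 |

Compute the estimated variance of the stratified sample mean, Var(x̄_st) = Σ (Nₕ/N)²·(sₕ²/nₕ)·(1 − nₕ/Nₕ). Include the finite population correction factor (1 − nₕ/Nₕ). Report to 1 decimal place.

2590.2

N = 14556; Wₕ = Nₕ/N.
group A: (6159/14556)²·1713.0²/291·(1 − 291/6159) = 1720.0376
group B: (1568/14556)²·1692.0²/218·(1 − 218/1568) = 131.2018
group C: (6829/14556)²·1264.2²/445·(1 − 445/6829) = 738.9881
Sum = 2590.2276 → 2590.2.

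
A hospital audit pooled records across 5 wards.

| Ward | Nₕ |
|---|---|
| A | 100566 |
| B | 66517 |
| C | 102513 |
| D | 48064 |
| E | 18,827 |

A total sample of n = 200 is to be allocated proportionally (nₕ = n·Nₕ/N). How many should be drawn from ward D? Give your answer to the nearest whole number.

29

N = 100566 + 66517 + 102513 + 48064 + 18827 = 336487.
n_D = 200·48064/336487 = 28.568... → 29.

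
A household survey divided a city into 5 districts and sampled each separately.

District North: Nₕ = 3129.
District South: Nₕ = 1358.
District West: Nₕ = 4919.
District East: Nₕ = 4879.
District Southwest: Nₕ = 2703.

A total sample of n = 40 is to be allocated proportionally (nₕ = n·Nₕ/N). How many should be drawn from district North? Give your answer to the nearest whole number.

N = 3129 + 1358 + 4919 + 4879 + 2703 = 16988.
n_North = 40·3129/16988 = 7.368... → 7.

7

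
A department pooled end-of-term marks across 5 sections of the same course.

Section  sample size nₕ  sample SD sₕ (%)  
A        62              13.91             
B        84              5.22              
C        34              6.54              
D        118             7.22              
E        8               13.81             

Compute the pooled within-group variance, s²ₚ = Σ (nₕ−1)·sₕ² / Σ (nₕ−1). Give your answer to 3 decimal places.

A: (62−1)·13.91² = 61·193.4881 = 11802.7741
B: (84−1)·5.22² = 83·27.2484 = 2261.6172
C: (34−1)·6.54² = 33·42.7716 = 1411.4628
D: (118−1)·7.22² = 117·52.1284 = 6099.0228
E: (8−1)·13.81² = 7·190.7161 = 1335.0127
Numerator = 22909.8896; denominator = Σ(nₕ−1) = 301.
s²ₚ = 22909.8896/301 = 76.11259... → 76.113.

76.113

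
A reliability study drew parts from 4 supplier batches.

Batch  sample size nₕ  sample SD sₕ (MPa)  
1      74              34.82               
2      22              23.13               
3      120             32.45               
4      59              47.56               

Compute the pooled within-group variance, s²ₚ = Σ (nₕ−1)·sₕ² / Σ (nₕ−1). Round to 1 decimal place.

Degrees of freedom: 73 + 21 + 119 + 58 = 271.
Σ(nₕ−1)sₕ² = 73·1212.4324 + 21·534.9969 + 119·1053.0025 + 58·2261.9536 = 356243.1064.
s²ₚ = 356243.1064 / 271 = 1314.550... → 1314.6.

1314.6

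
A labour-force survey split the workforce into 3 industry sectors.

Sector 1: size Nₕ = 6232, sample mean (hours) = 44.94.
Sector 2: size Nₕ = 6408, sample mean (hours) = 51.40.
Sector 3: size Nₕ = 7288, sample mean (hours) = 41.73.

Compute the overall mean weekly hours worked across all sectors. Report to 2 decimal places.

N = 19928; weights Wₕ = Nₕ/N = (0.3127, 0.3216, 0.3657).
x̄_st = Σ Wₕ·x̄ₕ = 0.3127·44.94 + 0.3216·51.40 + 0.3657·41.73 ≈ 45.8433...
→ 45.84.

45.84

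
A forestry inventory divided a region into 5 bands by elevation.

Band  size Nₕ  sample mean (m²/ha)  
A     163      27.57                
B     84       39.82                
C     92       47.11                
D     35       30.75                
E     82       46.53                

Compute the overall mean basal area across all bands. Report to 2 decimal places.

37.42

N = 163 + 84 + 92 + 35 + 82 = 456.
Weight each subgroup mean by Nₕ/N and sum.
Σ Nₕx̄ₕ = 163·27.57 + 84·39.82 + 92·47.11 + 35·30.75 + 82·46.53 = 4493.91 + 3344.88 + 4334.12 + 1076.25 + 3815.46 = 17064.62.
Divide by N: 17064.62 / 456 = 37.4224... → 37.42.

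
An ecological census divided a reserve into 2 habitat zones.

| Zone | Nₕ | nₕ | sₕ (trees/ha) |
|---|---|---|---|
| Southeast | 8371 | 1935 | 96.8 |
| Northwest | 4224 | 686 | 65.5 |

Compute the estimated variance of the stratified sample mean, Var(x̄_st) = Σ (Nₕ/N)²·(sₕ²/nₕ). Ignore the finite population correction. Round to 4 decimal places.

N = 12595. Term for each stratum: Wₕ²sₕ²/nₕ.
Var(x̄_st) = 2.1390852 + 0.7034123 = 2.8424975 → 2.8425.

2.8425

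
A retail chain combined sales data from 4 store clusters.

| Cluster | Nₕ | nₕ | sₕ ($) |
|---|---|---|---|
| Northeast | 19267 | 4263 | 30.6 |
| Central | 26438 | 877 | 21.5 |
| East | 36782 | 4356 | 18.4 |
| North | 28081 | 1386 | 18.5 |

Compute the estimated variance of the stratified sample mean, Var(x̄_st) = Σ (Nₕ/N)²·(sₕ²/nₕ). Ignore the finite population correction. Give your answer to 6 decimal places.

N = 110568. Term for each stratum: Wₕ²sₕ²/nₕ.
Var(x̄_st) = 0.006669554 + 0.030135307 + 0.008601210 + 0.015927458 = 0.061333528 → 0.061334.

0.061334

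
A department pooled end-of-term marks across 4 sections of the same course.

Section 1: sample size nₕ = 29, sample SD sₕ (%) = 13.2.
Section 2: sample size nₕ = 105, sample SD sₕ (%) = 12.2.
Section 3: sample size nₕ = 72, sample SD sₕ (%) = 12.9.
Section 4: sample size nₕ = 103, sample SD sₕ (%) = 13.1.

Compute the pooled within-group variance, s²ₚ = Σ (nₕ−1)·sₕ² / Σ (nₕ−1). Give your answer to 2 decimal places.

162.88

1: (29−1)·13.2² = 28·174.24 = 4878.72
2: (105−1)·12.2² = 104·148.84 = 15479.36
3: (72−1)·12.9² = 71·166.41 = 11815.11
4: (103−1)·13.1² = 102·171.61 = 17504.22
Numerator = 49677.41; denominator = Σ(nₕ−1) = 305.
s²ₚ = 49677.41/305 = 162.8768... → 162.88.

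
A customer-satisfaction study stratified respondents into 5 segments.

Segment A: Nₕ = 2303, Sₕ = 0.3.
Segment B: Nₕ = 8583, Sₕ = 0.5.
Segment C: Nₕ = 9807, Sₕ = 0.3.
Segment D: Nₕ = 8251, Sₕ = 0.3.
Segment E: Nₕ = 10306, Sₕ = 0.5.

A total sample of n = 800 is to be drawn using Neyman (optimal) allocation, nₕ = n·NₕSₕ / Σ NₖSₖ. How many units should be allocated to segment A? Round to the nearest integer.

Σ NₕSₕ = 2303·0.3 + 8583·0.5 + 9807·0.3 + 8251·0.3 + 10306·0.5 = 15552.8.
Share for A: 690.9/15552.8 = 0.04442.
n_A = 800 × 0.04442 = 35.538... → 36.

36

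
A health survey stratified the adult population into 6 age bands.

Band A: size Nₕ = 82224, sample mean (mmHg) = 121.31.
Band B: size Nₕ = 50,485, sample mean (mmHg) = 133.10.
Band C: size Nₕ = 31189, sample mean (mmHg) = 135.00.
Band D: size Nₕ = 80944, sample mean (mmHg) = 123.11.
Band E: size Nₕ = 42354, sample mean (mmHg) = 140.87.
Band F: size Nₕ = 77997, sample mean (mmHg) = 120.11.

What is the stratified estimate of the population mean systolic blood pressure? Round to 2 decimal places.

126.52

N = 365193; weights Wₕ = Nₕ/N = (0.2252, 0.1382, 0.0854, 0.2216, 0.1160, 0.2136).
x̄_st = Σ Wₕ·x̄ₕ = 0.2252·121.31 + 0.1382·133.10 + 0.0854·135.00 + 0.2216·123.11 + 0.1160·140.87 + 0.2136·120.11 ≈ 126.5202...
→ 126.52.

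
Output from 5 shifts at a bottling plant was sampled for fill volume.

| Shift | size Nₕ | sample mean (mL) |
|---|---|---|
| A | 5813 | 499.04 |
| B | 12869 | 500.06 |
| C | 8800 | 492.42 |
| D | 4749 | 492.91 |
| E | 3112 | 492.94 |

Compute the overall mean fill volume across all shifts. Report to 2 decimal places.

N = 35343; weights Wₕ = Nₕ/N = (0.1645, 0.3641, 0.2490, 0.1344, 0.0881).
x̄_st = Σ Wₕ·x̄ₕ = 0.1645·499.04 + 0.3641·500.06 + 0.2490·492.42 + 0.1344·492.91 + 0.0881·492.94 ≈ 496.4023...
→ 496.40.

496.40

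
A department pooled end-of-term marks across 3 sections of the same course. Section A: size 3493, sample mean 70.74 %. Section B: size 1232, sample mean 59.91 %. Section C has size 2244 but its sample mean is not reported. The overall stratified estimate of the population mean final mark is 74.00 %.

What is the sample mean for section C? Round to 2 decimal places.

Σ Nₕx̄ₕ = N·μ, so 2244·x̄_C = 6969·74.00 − (3493·70.74 + 1232·59.91).
= 515706 − 320903.94 = 194802.06.
x̄_C = 194802.06 / 2244 = 86.8102... → 86.81.

86.81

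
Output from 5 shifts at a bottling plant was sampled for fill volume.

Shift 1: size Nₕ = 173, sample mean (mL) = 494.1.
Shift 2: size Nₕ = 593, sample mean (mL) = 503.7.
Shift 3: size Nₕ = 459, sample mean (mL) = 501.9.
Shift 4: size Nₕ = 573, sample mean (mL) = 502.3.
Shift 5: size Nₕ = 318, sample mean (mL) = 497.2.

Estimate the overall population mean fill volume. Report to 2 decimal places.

N = 2116; weights Wₕ = Nₕ/N = (0.0818, 0.2802, 0.2169, 0.2708, 0.1503).
x̄_st = Σ Wₕ·x̄ₕ = 0.0818·494.1 + 0.2802·503.7 + 0.2169·501.9 + 0.2708·502.3 + 0.1503·497.2 ≈ 501.1687...
→ 501.17.

501.17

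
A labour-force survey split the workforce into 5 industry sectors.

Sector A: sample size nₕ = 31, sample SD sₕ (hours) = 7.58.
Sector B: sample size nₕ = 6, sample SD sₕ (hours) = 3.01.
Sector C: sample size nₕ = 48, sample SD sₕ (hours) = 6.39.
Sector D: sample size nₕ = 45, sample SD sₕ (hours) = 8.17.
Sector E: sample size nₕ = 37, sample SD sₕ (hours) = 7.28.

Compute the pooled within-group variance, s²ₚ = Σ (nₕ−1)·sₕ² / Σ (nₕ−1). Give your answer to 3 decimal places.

Degrees of freedom: 30 + 5 + 47 + 44 + 36 = 162.
Σ(nₕ−1)sₕ² = 30·57.4564 + 5·9.0601 + 47·40.8321 + 44·66.7489 + 36·52.9984 = 8532.9952.
s²ₚ = 8532.9952 / 162 = 52.67281... → 52.673.

52.673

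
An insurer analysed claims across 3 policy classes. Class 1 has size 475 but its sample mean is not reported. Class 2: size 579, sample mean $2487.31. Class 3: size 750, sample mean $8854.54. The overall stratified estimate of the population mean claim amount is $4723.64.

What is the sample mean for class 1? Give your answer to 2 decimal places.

927.13

Σ Nₕx̄ₕ = N·μ, so 475·x̄_1 = 1804·4723.64 − (579·2487.31 + 750·8854.54).
= 8521446.56 − 8081057.49 = 440389.07.
x̄_1 = 440389.07 / 475 = 927.1349... → 927.13.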